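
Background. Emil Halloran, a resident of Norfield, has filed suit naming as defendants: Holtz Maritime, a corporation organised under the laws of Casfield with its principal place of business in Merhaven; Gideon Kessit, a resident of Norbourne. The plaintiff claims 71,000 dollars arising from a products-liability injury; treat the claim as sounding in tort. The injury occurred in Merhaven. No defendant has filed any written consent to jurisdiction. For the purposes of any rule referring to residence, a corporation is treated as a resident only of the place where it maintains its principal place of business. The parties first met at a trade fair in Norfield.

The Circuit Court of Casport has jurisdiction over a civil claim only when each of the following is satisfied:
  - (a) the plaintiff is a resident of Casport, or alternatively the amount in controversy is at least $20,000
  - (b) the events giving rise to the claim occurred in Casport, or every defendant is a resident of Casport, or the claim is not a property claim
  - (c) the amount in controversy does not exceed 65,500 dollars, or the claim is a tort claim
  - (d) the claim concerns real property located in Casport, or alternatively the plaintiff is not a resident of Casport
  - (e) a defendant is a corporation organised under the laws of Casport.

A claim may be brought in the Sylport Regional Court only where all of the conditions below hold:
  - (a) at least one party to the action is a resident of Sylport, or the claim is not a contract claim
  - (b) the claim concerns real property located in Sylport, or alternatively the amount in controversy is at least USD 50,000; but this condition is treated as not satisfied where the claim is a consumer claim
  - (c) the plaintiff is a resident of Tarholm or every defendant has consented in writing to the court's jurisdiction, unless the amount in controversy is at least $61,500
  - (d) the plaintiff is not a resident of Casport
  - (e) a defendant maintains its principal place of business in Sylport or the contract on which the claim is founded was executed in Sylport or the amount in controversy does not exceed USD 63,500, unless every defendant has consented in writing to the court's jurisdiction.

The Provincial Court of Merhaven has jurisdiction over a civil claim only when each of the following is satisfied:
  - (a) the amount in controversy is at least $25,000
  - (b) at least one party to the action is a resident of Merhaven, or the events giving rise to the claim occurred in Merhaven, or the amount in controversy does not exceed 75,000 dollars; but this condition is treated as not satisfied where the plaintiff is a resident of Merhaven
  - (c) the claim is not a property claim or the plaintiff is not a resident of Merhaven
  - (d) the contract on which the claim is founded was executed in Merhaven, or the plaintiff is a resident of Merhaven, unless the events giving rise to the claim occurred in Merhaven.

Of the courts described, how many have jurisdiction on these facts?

The Circuit Court of Casport:
  (a) The amount in controversy is USD 71,000, which meets the $20,000 floor, so this disjunct is met. Satisfied.
  (b) The claim is a tort claim, not a property claim, so one alternative holds. Condition met.
  (c) The claim is a tort claim, which satisfies one of the alternatives. Met.
  (d) The plaintiff resides in Norfield, which is not Casport, so one alternative holds. Condition met.
  (e) The corporate defendant(s) are organised in Casfield, not Casport. Fails.
  → Not every requirement is met — no jurisdiction.
The Sylport Regional Court:
  (a) The claim is a tort claim, not a contract claim — that alternative is enough. Met.
  (b) The amount in controversy is $71,000, which meets the $50,000 floor, which satisfies one of the alternatives. The carve-out does not apply: the claim is a tort claim, not a consumer claim. Satisfied.
  (c) The plaintiff resides in Norfield, not Tarholm; no such written consent has been filed — none of the alternatives is met. However, the amount in controversy is USD 71,000, which meets the USD 61,500 floor, so the 'unless' proviso supplies this condition. Condition met.
  (d) The plaintiff resides in Norfield, which is not Casport. Met.
  (e) The corporate defendant(s) have their principal place of business in Merhaven, not Sylport; no contract (and hence no place of execution) is alleged; the amount in controversy is $71,000, above the USD 63,500 ceiling — none of the alternatives is met. And no such written consent has been filed, so the proviso does not save it. Not satisfied.
  → At least one condition fails; no jurisdiction.
The Provincial Court of Merhaven:
  (a) The amount in controversy is 71,000 dollars, which meets the USD 25,000 floor. Satisfied.
  (b) Holtz Maritime resides in Merhaven — that alternative is enough. The carve-out does not apply: the plaintiff resides in Norfield, not Merhaven. Satisfied.
  (c) The claim is a tort claim, not a property claim — that alternative is enough. Met.
  (d) No contract (and hence no place of execution) is alleged; the plaintiff resides in Norfield, not Merhaven — none of the alternatives is met. But the operative events occurred in Merhaven, and the 'unless' clause therefore excuses the requirement. Condition met.
  → Jurisdiction lies.
Courts with jurisdiction: the Provincial Court of Merhaven — 1 in total.

1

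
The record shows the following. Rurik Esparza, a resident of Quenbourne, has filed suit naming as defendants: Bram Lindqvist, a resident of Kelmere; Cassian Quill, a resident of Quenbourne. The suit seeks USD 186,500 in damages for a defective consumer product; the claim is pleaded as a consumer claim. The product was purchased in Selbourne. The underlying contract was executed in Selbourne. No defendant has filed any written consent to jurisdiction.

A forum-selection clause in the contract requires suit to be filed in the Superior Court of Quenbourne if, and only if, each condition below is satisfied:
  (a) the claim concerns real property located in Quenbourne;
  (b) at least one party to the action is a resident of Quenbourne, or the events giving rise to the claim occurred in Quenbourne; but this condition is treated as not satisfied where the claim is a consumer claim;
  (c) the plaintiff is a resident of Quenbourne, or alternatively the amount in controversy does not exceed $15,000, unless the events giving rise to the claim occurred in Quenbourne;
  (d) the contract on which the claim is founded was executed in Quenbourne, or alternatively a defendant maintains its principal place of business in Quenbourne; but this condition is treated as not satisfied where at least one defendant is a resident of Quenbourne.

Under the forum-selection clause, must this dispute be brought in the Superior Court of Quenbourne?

No

The Superior Court of Quenbourne:
  (a) The claim does not concern real property. Condition not met.
  (b) Rurik Esparza resides in Quenbourne — that alternative is enough. However, the claim is a consumer claim, which falls within the stated exception and so defeats the condition. Not satisfied.
  (c) The plaintiff resides in Quenbourne, which satisfies one of the alternatives. Satisfied.
  (d) The contract was executed in Selbourne, not Quenbourne; no defendant is a corporation — none of the alternatives is met. Not met.
  → The clause does not apply.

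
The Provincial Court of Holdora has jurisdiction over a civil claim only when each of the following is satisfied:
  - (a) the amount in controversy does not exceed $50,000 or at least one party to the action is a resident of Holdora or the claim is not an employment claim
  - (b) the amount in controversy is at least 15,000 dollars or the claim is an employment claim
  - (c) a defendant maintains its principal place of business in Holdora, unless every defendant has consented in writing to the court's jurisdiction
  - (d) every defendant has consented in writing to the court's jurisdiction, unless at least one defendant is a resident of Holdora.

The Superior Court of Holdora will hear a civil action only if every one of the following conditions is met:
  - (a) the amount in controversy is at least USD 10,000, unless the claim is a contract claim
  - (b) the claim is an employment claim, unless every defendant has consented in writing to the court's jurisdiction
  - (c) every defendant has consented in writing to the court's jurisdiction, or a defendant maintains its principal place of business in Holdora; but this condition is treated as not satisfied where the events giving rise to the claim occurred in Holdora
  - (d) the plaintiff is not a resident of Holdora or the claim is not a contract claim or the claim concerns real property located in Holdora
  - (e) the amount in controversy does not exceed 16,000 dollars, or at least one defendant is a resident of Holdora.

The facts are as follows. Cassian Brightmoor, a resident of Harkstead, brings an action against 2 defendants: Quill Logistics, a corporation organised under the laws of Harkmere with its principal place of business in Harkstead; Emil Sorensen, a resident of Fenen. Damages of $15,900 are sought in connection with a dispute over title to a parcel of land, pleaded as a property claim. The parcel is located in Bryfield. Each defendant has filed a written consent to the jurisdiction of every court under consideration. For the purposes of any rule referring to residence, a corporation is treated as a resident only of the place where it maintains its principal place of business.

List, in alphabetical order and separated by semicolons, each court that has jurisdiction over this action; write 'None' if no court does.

the Provincial Court of Holdora; the Superior Court of Holdora

The Provincial Court of Holdora:
  (a) The amount in controversy is USD 15,900, within the 50,000 dollars ceiling, so this disjunct is met. Met.
  (b) The amount in controversy is 15,900 dollars, which meets the USD 15,000 floor, so this disjunct is met. Satisfied.
  (c) The corporate defendant(s) have their principal place of business in Harkstead, not Holdora. But every defendant has filed written consent, and the 'unless' clause therefore excuses the requirement. Met.
  (d) Every defendant has filed written consent. Condition met.
  → Every requirement is satisfied — jurisdiction.
The Superior Court of Holdora:
  (a) The amount in controversy is USD 15,900, which meets the $10,000 floor. Met.
  (b) The claim is a property claim, not an employment claim. However, every defendant has filed written consent, so the 'unless' proviso supplies this condition. Satisfied.
  (c) Every defendant has filed written consent, so this disjunct is met. And the carve-out is inapplicable — the operative events occurred in Bryfield, not Holdora. Condition met.
  (d) The plaintiff resides in Harkstead, which is not Holdora, so this disjunct is met. Satisfied.
  (e) The amount in controversy is $15,900, within the USD 16,000 ceiling — that alternative is enough. Met.
  → Jurisdiction lies.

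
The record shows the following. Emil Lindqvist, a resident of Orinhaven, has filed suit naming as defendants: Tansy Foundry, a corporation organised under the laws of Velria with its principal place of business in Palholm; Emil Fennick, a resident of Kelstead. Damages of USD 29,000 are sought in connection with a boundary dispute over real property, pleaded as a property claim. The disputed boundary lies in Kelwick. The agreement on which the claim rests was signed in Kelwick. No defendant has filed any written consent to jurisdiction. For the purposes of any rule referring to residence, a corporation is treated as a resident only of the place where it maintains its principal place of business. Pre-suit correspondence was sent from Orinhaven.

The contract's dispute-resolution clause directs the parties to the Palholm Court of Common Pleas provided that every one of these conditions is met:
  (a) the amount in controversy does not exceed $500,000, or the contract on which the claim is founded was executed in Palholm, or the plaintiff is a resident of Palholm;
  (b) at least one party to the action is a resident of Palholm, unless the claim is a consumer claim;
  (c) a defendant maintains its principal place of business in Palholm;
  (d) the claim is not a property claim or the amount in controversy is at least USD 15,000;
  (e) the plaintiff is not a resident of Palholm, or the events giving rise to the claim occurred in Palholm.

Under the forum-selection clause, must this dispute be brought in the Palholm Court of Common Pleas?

Yes

The Palholm Court of Common Pleas:
  (a) The amount in controversy is USD 29,000, within the $500,000 ceiling — that alternative is enough. Satisfied.
  (b) Tansy Foundry resides in Palholm. Met.
  (c) Tansy Foundry has its principal place of business in Palholm. Met.
  (d) The amount in controversy is $29,000, which meets the $15,000 floor — that alternative is enough. Satisfied.
  (e) The plaintiff resides in Orinhaven, which is not Palholm — that alternative is enough. Met.
  → Forum clause is triggered.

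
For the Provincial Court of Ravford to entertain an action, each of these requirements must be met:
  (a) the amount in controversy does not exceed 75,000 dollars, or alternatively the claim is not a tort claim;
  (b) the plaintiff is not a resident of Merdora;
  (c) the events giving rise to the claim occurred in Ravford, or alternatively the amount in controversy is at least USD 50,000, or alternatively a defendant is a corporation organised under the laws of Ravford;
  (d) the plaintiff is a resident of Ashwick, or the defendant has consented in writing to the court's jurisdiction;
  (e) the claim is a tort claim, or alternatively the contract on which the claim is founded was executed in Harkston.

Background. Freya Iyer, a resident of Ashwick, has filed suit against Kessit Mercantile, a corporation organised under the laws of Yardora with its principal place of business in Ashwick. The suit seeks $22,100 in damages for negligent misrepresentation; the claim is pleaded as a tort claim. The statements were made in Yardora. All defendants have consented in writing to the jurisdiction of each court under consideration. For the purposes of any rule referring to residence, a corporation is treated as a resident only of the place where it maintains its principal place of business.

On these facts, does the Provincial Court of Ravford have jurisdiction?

No

The Provincial Court of Ravford:
  (a) The amount in controversy is $22,100, within the $75,000 ceiling, which satisfies one of the alternatives. Condition met.
  (b) The plaintiff resides in Ashwick, which is not Merdora. Condition met.
  (c) The operative events occurred in Yardora, not Ravford; the amount in controversy is 22,100 dollars, below the USD 50,000 floor; the corporate defendant(s) are organised in Yardora, not Ravford — no alternative holds. Not satisfied.
  (d) The plaintiff resides in Ashwick, which satisfies one of the alternatives. Satisfied.
  (e) The claim is a tort claim — that alternative is enough. Met.
  → The court lacks jurisdiction.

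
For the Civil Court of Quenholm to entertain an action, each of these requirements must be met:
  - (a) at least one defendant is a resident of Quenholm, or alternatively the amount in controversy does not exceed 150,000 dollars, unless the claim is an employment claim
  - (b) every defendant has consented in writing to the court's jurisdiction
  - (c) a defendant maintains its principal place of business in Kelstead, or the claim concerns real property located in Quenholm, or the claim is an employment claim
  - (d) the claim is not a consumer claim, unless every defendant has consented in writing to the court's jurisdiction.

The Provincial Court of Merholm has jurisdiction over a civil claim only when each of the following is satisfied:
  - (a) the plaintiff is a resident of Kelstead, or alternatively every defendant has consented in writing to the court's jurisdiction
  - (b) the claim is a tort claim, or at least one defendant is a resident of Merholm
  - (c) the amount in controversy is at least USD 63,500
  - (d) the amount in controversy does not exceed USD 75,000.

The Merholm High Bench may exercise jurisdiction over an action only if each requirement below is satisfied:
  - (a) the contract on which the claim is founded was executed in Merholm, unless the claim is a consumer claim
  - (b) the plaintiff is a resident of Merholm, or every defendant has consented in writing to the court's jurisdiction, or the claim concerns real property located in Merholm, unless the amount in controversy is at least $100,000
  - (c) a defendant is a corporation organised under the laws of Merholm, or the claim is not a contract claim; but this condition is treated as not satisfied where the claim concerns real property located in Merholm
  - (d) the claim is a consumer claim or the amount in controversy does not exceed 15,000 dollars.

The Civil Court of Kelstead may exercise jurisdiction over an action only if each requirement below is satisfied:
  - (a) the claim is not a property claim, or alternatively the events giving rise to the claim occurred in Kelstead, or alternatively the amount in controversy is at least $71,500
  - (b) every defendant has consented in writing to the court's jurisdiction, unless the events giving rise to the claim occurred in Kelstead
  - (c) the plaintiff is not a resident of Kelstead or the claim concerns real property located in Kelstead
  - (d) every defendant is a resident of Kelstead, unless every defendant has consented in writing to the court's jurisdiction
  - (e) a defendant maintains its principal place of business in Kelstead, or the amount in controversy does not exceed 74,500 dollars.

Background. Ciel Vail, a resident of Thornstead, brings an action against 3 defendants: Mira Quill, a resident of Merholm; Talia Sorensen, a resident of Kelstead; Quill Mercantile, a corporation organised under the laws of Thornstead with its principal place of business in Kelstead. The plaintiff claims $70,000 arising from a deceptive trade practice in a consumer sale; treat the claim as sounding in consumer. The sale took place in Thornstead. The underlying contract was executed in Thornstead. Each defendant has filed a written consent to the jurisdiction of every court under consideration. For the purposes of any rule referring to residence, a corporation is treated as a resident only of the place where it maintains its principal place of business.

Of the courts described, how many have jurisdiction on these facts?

4

The Civil Court of Quenholm:
  (a) The amount in controversy is $70,000, within the USD 150,000 ceiling, so one alternative holds. Satisfied.
  (b) Every defendant has filed written consent. Met.
  (c) Quill Mercantile has its principal place of business in Kelstead, so this disjunct is met. Satisfied.
  (d) The claim is a consumer claim. However, every defendant has filed written consent, so the 'unless' proviso supplies this condition. Condition met.
  → Jurisdiction lies.
The Provincial Court of Merholm:
  (a) Every defendant has filed written consent, so this disjunct is met. Satisfied.
  (b) Mira Quill resides in Merholm, which satisfies one of the alternatives. Satisfied.
  (c) The amount in controversy is 70,000 dollars, which meets the 63,500 dollars floor. Met.
  (d) The amount in controversy is USD 70,000, within the $75,000 ceiling. Met.
  → Every requirement is satisfied — jurisdiction.
The Merholm High Bench:
  (a) The contract was executed in Thornstead, not Merholm. The proviso rescues it, though: the claim is a consumer claim. Condition met.
  (b) Every defendant has filed written consent, so this disjunct is met. Condition met.
  (c) The claim is a consumer claim, not a contract claim, so this disjunct is met. And the carve-out is inapplicable — the claim does not concern real property. Satisfied.
  (d) The claim is a consumer claim, so one alternative holds. Condition met.
  → Every requirement is satisfied — jurisdiction.
The Civil Court of Kelstead:
  (a) The claim is a consumer claim, not a property claim, which satisfies one of the alternatives. Satisfied.
  (b) Every defendant has filed written consent. Satisfied.
  (c) The plaintiff resides in Thornstead, which is not Kelstead — that alternative is enough. Condition met.
  (d) The defendants reside as follows — Mira Quill in Merholm, Talia Sorensen in Kelstead, Quill Mercantile in Kelstead — not all in Kelstead. The proviso rescues it, though: every defendant has filed written consent. Met.
  (e) Quill Mercantile has its principal place of business in Kelstead, which satisfies one of the alternatives. Satisfied.
  → The court has jurisdiction.
Courts with jurisdiction: the Civil Court of Quenholm, the Provincial Court of Merholm, the Merholm High Bench, the Civil Court of Kelstead — 4 in total.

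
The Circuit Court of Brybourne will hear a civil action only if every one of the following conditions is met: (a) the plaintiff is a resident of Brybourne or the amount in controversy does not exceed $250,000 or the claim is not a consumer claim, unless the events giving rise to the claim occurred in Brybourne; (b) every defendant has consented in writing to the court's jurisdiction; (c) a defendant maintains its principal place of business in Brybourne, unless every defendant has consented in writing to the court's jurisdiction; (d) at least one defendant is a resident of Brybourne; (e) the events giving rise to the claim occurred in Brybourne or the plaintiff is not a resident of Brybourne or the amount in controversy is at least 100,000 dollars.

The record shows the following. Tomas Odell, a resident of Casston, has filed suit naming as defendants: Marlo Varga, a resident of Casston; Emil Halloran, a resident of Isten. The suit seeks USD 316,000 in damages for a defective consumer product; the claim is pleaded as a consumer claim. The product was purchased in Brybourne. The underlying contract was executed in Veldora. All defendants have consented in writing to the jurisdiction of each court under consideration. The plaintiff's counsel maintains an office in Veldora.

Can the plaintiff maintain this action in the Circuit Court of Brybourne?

No

The Circuit Court of Brybourne:
  (a) The plaintiff resides in Casston, not Brybourne; the amount in controversy is 316,000 dollars, above the $250,000 ceiling; the claim is a consumer claim — none of the alternatives is met. But the operative events occurred in Brybourne, and the 'unless' clause therefore excuses the requirement. Met.
  (b) Every defendant has filed written consent. Satisfied.
  (c) No defendant is a corporation. The proviso rescues it, though: every defendant has filed written consent. Met.
  (d) No defendant resides in Brybourne (they reside in Casston, Isten). Fails.
  (e) The operative events occurred in Brybourne, so this disjunct is met. Met.
  → The court lacks jurisdiction.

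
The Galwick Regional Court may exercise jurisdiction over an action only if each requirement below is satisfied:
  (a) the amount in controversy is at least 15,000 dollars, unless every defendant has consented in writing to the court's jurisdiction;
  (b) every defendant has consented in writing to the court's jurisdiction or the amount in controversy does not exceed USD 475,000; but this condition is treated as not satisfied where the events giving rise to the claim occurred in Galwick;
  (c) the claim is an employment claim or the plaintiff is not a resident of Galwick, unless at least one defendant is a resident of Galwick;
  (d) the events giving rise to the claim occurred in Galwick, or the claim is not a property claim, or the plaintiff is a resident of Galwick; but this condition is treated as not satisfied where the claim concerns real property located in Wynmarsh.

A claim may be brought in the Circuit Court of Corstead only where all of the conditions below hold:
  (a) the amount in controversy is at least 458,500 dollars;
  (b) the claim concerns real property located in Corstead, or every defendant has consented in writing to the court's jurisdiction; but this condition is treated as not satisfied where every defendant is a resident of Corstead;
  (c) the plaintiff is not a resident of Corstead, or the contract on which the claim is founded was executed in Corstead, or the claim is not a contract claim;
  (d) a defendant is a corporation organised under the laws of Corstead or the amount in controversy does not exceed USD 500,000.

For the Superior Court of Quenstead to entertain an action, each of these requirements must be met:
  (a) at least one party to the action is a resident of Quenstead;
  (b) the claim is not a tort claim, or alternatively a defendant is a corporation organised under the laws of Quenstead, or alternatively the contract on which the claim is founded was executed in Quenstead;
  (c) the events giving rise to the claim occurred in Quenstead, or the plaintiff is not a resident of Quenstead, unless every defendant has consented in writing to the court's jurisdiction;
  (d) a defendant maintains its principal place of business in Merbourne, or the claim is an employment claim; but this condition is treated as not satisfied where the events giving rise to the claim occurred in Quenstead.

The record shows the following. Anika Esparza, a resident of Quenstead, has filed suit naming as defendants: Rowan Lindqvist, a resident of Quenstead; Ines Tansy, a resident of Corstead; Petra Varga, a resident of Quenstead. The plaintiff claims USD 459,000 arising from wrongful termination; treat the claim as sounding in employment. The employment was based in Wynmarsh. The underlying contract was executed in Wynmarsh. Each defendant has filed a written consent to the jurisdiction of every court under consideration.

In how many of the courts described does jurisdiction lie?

3

The Galwick Regional Court:
  (a) The amount in controversy is 459,000 dollars, which meets the $15,000 floor. Satisfied.
  (b) Every defendant has filed written consent, which satisfies one of the alternatives. The carve-out does not apply: the operative events occurred in Wynmarsh, not Galwick. Condition met.
  (c) The claim is an employment claim, which satisfies one of the alternatives. Condition met.
  (d) The claim is an employment claim, not a property claim, so one alternative holds. And the carve-out is inapplicable — the claim does not concern real property. Condition met.
  → Jurisdiction lies.
The Circuit Court of Corstead:
  (a) The amount in controversy is USD 459,000, which meets the $458,500 floor. Met.
  (b) Every defendant has filed written consent, which satisfies one of the alternatives. And the carve-out is inapplicable — the defendants reside as follows — Rowan Lindqvist in Quenstead, Ines Tansy in Corstead, Petra Varga in Quenstead — not all in Corstead. Met.
  (c) The plaintiff resides in Quenstead, which is not Corstead, so this disjunct is met. Met.
  (d) The amount in controversy is USD 459,000, within the 500,000 dollars ceiling — that alternative is enough. Met.
  → Jurisdiction lies.
The Superior Court of Quenstead:
  (a) Anika Esparza resides in Quenstead. Met.
  (b) The claim is an employment claim, not a tort claim, so this disjunct is met. Met.
  (c) The operative events occurred in Wynmarsh, not Quenstead; the plaintiff resides in Quenstead — no alternative holds. But every defendant has filed written consent, and the 'unless' clause therefore excuses the requirement. Satisfied.
  (d) The claim is an employment claim, so this disjunct is met. The carve-out does not apply: the operative events occurred in Wynmarsh, not Quenstead. Satisfied.
  → All conditions met; jurisdiction exists.
Courts with jurisdiction: the Galwick Regional Court, the Circuit Court of Corstead, the Superior Court of Quenstead — 3 in total.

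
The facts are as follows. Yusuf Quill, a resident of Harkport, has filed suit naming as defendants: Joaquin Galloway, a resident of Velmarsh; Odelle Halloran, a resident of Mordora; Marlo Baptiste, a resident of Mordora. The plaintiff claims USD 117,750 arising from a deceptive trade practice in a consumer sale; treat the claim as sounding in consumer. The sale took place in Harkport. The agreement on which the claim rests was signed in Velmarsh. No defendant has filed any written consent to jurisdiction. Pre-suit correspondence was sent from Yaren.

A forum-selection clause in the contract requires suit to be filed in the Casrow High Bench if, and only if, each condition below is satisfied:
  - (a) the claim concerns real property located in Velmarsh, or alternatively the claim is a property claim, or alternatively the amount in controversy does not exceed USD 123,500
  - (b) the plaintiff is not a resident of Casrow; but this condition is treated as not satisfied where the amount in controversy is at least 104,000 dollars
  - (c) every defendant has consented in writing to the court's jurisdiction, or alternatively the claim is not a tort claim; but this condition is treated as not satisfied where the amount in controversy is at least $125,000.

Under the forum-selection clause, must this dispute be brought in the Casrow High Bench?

The Casrow High Bench:
  (a) The amount in controversy is 117,750 dollars, within the $123,500 ceiling, so one alternative holds. Satisfied.
  (b) The plaintiff resides in Harkport, which is not Casrow. But the amount in controversy is USD 117,750, which meets the USD 104,000 floor, triggering the carve-out and defeating this condition. Condition not met.
  (c) The claim is a consumer claim, not a tort claim, so one alternative holds. The carve-out does not apply: the amount in controversy is $117,750, below the $125,000 floor. Met.
  → Forum clause is not triggered.

No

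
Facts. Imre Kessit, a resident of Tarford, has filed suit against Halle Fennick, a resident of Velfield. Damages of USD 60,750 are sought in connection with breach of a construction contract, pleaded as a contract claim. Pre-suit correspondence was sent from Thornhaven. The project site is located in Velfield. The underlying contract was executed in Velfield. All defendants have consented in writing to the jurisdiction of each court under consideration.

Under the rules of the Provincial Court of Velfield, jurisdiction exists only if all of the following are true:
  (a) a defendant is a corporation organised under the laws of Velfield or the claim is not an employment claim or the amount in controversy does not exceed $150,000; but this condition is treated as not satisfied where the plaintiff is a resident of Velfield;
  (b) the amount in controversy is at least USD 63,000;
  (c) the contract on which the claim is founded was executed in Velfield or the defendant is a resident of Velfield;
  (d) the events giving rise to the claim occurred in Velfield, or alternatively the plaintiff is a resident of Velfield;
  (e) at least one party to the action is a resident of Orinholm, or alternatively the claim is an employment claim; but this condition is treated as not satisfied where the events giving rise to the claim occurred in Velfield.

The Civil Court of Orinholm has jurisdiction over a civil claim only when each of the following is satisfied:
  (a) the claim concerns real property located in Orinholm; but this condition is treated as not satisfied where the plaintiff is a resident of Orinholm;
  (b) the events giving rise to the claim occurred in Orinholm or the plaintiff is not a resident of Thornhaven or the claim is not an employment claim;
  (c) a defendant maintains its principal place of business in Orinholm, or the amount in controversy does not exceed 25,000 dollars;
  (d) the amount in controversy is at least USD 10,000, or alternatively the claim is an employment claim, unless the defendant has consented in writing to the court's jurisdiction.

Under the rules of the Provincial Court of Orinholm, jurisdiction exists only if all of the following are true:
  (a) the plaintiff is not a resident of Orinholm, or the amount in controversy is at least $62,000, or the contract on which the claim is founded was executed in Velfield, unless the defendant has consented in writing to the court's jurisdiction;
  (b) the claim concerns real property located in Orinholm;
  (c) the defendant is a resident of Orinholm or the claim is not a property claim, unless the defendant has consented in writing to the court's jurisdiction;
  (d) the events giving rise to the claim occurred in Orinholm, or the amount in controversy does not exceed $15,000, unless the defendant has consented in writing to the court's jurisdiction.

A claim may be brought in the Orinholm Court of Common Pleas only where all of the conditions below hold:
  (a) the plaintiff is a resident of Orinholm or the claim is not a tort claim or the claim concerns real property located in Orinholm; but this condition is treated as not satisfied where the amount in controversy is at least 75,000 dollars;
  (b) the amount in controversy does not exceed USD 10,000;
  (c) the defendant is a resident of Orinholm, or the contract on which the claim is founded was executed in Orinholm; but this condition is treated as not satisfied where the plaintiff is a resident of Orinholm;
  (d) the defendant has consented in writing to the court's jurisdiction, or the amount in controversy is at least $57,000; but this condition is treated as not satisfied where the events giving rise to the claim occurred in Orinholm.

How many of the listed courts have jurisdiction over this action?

0

The Provincial Court of Velfield:
  (a) The claim is a contract claim, not an employment claim, so this disjunct is met. The exception is not triggered, since the plaintiff resides in Tarford, not Velfield. Satisfied.
  (b) The amount in controversy is $60,750, below the 63,000 dollars floor. Fails.
  (c) The contract was executed in Velfield, so one alternative holds. Condition met.
  (d) The operative events occurred in Velfield, so one alternative holds. Met.
  (e) No party resides in Orinholm; the claim is a contract claim, not an employment claim — none of the alternatives is met. Not satisfied.
  → No jurisdiction.
The Civil Court of Orinholm:
  (a) The claim does not concern real property. Not satisfied.
  (b) The plaintiff resides in Tarford, which is not Thornhaven, which satisfies one of the alternatives. Condition met.
  (c) No defendant is a corporation; the amount in controversy is $60,750, above the $25,000 ceiling — none of the alternatives is met. Fails.
  (d) The amount in controversy is $60,750, which meets the 10,000 dollars floor, so this disjunct is met. Satisfied.
  → The court lacks jurisdiction.
The Provincial Court of Orinholm:
  (a) The plaintiff resides in Tarford, which is not Orinholm — that alternative is enough. Satisfied.
  (b) The claim does not concern real property. Not satisfied.
  (c) The claim is a contract claim, not a property claim, which satisfies one of the alternatives. Satisfied.
  (d) The operative events occurred in Velfield, not Orinholm; the amount in controversy is USD 60,750, above the USD 15,000 ceiling — none of the alternatives is met. But every defendant has filed written consent, and the 'unless' clause therefore excuses the requirement. Satisfied.
  → At least one condition fails; no jurisdiction.
The Orinholm Court of Common Pleas:
  (a) The claim is a contract claim, not a tort claim — that alternative is enough. The exception is not triggered, since the amount in controversy is 60,750 dollars, below the 75,000 dollars floor. Satisfied.
  (b) The amount in controversy is 60,750 dollars, above the $10,000 ceiling. Not satisfied.
  (c) The defendant resides in Velfield, not Orinholm; the contract was executed in Velfield, not Orinholm — every alternative fails. Not satisfied.
  (d) Every defendant has filed written consent, so one alternative holds. The exception is not triggered, since the operative events occurred in Velfield, not Orinholm. Satisfied.
  → Not every requirement is met — no jurisdiction.
No court satisfies all of its conditions.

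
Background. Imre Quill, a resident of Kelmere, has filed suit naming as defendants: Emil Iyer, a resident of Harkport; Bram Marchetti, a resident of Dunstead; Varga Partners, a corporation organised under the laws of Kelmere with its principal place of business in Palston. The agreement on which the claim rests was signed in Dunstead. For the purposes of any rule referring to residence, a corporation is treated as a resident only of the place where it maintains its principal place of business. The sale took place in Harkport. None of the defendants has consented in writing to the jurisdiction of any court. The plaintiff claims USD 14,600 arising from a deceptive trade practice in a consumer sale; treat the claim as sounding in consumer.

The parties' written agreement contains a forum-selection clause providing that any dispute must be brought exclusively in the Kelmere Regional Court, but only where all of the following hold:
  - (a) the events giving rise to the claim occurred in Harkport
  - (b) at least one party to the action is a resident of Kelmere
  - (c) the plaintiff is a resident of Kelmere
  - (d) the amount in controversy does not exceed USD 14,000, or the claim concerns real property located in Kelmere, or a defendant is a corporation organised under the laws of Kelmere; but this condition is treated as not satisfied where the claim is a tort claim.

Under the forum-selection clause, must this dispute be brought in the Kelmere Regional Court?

Yes

The Kelmere Regional Court:
  (a) The operative events occurred in Harkport. Satisfied.
  (b) Imre Quill resides in Kelmere. Condition met.
  (c) The plaintiff resides in Kelmere. Satisfied.
  (d) Varga Partners is organised under the laws of Kelmere, so this disjunct is met. The carve-out does not apply: the claim is a consumer claim, not a tort claim. Met.
  → Forum clause is triggered.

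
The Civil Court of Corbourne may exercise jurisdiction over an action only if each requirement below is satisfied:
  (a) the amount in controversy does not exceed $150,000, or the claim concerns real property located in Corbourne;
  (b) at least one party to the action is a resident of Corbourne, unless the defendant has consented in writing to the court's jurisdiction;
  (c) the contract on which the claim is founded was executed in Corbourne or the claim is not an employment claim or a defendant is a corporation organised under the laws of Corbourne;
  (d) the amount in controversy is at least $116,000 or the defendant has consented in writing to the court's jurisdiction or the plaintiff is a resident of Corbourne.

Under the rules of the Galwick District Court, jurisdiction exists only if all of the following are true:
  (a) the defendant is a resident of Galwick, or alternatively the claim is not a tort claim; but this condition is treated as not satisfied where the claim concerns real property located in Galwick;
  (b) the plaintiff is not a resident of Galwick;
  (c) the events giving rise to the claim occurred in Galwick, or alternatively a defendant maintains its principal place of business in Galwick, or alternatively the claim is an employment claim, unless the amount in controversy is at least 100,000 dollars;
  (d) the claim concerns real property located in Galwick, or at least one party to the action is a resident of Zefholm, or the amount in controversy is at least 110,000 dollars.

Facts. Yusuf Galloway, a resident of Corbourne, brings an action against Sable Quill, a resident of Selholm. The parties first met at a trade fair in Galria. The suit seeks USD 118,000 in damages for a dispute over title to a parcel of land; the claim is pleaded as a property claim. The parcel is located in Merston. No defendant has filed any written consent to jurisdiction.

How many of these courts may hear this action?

2

The Civil Court of Corbourne:
  (a) The amount in controversy is USD 118,000, within the USD 150,000 ceiling, so this disjunct is met. Met.
  (b) Yusuf Galloway resides in Corbourne. Satisfied.
  (c) The claim is a property claim, not an employment claim, so this disjunct is met. Condition met.
  (d) The amount in controversy is USD 118,000, which meets the 116,000 dollars floor, which satisfies one of the alternatives. Met.
  → All conditions met; jurisdiction exists.
The Galwick District Court:
  (a) The claim is a property claim, not a tort claim, so this disjunct is met. And the carve-out is inapplicable — the property lies in Merston, not Galwick. Condition met.
  (b) The plaintiff resides in Corbourne, which is not Galwick. Satisfied.
  (c) The operative events occurred in Merston, not Galwick; no defendant is a corporation; the claim is a property claim, not an employment claim — none of the alternatives is met. However, the amount in controversy is USD 118,000, which meets the $100,000 floor, so the 'unless' proviso supplies this condition. Condition met.
  (d) The amount in controversy is USD 118,000, which meets the 110,000 dollars floor, so this disjunct is met. Condition met.
  → The court has jurisdiction.
Courts with jurisdiction: the Civil Court of Corbourne, the Galwick District Court — 2 in total.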